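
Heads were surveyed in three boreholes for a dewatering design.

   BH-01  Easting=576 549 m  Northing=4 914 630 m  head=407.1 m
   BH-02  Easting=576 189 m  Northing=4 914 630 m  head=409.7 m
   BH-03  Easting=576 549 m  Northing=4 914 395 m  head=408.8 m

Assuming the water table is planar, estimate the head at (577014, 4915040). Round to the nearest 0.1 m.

∂h/∂x = (409.7 − 407.1) / (576189 − 576549) = -0.007222
∂h/∂y = (408.8 − 407.1) / (4914395 − 4914630) = -0.007234
h(577014, 4915040) = 407.1 + (-0.007222)·(465) + (-0.007234)·(410) = 407.1 -3.358 -2.966 = 400.776 m.

400.8 m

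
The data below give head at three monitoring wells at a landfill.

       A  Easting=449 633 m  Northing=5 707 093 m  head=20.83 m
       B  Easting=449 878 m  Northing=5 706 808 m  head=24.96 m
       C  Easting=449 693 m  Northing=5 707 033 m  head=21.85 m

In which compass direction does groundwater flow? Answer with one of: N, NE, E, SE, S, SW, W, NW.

With h = a·x + b·y + c and A as origin, the differences give:
  245·a + (-285)·b = +4.13
  60·a + (-60)·b = +1.02
Eliminate b (×(-60) and ×(-285), subtract): 2400·a = 42.900 → a = ∂h/∂x = +0.01788
Back-substitute: b = ∂h/∂y = +0.0008750.
Flow = −∇h = (-0.01788 east, -0.0008750 north), which points west.

W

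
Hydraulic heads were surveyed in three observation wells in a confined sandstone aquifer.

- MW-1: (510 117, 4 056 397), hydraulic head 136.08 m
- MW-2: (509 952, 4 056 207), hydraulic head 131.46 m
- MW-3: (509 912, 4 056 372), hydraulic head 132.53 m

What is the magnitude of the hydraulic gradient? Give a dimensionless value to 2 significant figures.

0.019

Taking MW-1 as reference: MW-2−MW-1 = (-165, -190, -4.62); MW-3−MW-1 = (-205, -25, -3.55).
Determinant of the coordinate differences = (-165)·(-25) − (-205)·(-190) = -34825.
∂h/∂x = [(-4.62)·(-25) − (-3.55)·(-190)] / -34825 = +0.01605
∂h/∂y = [(-165)·(-3.55) − (-205)·(-4.62)] / -34825 = +0.01038
|∇h| = √(0.01605² + 0.01038²) = 0.01911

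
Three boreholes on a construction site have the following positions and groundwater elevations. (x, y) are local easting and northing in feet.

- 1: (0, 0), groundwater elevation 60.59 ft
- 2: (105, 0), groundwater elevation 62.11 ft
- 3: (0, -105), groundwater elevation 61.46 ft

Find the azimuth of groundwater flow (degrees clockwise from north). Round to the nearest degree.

300°

∂h/∂x = (62.11 − 60.59) / (105 − 0) = +0.01448
∂h/∂y = (61.46 − 60.59) / (-105 − 0) = -0.008286
Flow direction (−∇h) has components (-0.01448 E, +0.008286 N).
Azimuth = atan2(E, N) = atan2(-0.01448, +0.008286) = 299.8° ≈ 300°.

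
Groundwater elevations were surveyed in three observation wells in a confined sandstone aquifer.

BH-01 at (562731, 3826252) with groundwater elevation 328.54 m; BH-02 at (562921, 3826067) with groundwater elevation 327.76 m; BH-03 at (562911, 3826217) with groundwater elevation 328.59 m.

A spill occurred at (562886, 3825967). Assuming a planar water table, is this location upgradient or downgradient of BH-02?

downgradient

Three-point gradient (reference BH-01): Δ to BH-02 = (190, -185, -0.78), Δ to BH-03 = (180, -35, +0.05).
∂h/∂x = +0.001371, ∂h/∂y = +0.005625 (det = 26650).
Head at (562886, 3825967) = 328.54 + (+0.001371)·(155) + (+0.005625)·(-285) = 327.15 m.
That is lower than the 327.76 m at BH-02, so the point is downgradient.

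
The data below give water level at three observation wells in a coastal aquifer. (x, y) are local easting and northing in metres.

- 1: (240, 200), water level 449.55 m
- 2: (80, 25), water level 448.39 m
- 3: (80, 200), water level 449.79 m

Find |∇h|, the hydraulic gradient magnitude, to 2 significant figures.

Three-point gradient (reference 1): Δ to 2 = (-160, -175, -1.16), Δ to 3 = (-160, 0, +0.24).
∂h/∂x = -0.001500, ∂h/∂y = +0.008000 (det = -28000).
|∇h| = √(-0.001500² + 0.008000²) = 0.008139

0.0081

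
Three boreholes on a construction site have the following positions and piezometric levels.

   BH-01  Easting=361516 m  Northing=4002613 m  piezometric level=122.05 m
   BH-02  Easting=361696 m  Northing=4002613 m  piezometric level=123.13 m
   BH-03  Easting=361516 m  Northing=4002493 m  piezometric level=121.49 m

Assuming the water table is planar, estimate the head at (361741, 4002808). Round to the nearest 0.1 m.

∂h/∂x = (123.13 − 122.05) / (361696 − 361516) = +0.006000
∂h/∂y = (121.49 − 122.05) / (4002493 − 4002613) = +0.004667
h(361741, 4002808) = 122.05 + (+0.006000)·(225) + (+0.004667)·(195) = 122.05 +1.350 +0.910 = 124.310 m.

124.3 m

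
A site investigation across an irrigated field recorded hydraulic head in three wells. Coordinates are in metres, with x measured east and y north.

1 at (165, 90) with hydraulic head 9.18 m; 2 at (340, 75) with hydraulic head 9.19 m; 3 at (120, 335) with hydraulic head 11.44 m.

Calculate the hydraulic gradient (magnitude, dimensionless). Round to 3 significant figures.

0.00942

With h = a·x + b·y + c and 1 as origin, the differences give:
  175·a + (-15)·b = +0.01
  (-45)·a + 245·b = +2.26
Eliminate b (×245 and ×(-15), subtract): 42200·a = 36.350 → a = ∂h/∂x = +0.0008614
Back-substitute: b = ∂h/∂y = +0.009383.
|∇h| = √(0.0008614² + 0.009383²) = 0.009422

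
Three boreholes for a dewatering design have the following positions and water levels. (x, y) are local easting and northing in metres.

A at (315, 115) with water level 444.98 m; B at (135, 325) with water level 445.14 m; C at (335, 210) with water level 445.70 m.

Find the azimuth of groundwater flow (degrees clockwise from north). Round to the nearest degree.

With h = a·x + b·y + c and A as origin, the differences give:
  (-180)·a + 210·b = +0.16
  20·a + 95·b = +0.72
Eliminate b (×95 and ×210, subtract): -21300·a = -136.000 → a = ∂h/∂x = +0.006385
Back-substitute: b = ∂h/∂y = +0.006235.
Flow direction (−∇h) has components (-0.006385 E, -0.006235 N).
Azimuth = atan2(E, N) = atan2(-0.006385, -0.006235) = 225.7° ≈ 226°.

226°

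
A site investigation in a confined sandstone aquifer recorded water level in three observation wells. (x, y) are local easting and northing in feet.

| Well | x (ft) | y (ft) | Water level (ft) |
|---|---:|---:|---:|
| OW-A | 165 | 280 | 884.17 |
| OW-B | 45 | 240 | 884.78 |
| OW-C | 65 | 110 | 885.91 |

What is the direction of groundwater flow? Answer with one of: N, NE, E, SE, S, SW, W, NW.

Differences from OW-A: to OW-B (Δx, Δy, Δh) = (-120, -40, +0.61); to OW-C = (-100, -170, +1.74).
Solve a·Δx + b·Δy = Δh: det = (-120)·(-170) − (-100)·(-40) = 16400.
∂h/∂x = [(+0.61)·(-170) − (+1.74)·(-40)] / 16400 = -0.002079
∂h/∂y = [(-120)·(+1.74) − (-100)·(+0.61)] / 16400 = -0.009012
Flow = −∇h = (+0.002079 east, +0.009012 north), which points north.

N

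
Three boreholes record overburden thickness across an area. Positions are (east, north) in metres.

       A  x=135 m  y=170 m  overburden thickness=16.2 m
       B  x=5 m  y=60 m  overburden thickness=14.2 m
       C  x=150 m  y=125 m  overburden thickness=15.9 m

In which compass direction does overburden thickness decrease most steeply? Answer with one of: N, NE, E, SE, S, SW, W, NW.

SW

Differences from A: to B (Δx, Δy, Δh) = (-130, -110, -2.0); to C = (15, -45, -0.3).
Solve a·Δx + b·Δy = Δd: det = (-130)·(-45) − 15·(-110) = 7500.
∂d/∂x = [(-2.0)·(-45) − (-0.3)·(-110)] / 7500 = +0.007600
∂d/∂y = [(-130)·(-0.3) − 15·(-2.0)] / 7500 = +0.009200
Steepest decrease is along −∇f = (-0.007600 E, -0.009200 N) → southwest.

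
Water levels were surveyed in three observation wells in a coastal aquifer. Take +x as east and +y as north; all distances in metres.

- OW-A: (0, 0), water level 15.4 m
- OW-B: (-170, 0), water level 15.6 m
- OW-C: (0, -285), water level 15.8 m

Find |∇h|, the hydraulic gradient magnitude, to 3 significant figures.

0.00183

∂h/∂x = (15.6 − 15.4) / (-170 − 0) = -0.001176
∂h/∂y = (15.8 − 15.4) / (-285 − 0) = -0.001404
|∇h| = √(-0.001176² + -0.001404²) = 0.001831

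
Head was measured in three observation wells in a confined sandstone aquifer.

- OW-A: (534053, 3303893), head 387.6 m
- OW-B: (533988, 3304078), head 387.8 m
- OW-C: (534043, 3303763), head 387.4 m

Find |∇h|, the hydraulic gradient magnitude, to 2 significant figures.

0.0018

With h = a·x + b·y + c and OW-A as origin, the differences give:
  (-65)·a + 185·b = +0.2
  (-10)·a + (-130)·b = -0.2
Eliminate b (×(-130) and ×185, subtract): 10300·a = 11.00 → a = ∂h/∂x = +0.001068
Back-substitute: b = ∂h/∂y = +0.001456.
|∇h| = √(0.001068² + 0.001456²) = 0.001806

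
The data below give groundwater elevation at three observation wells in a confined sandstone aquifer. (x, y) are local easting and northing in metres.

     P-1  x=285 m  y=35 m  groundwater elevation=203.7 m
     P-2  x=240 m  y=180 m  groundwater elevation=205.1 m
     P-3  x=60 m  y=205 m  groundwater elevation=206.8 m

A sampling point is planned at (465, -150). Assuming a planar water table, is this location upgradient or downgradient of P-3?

With h = a·x + b·y + c and P-1 as origin, the differences give:
  (-45)·a + 145·b = +1.4
  (-225)·a + 170·b = +3.1
Eliminate b (×170 and ×145, subtract): 24975·a = -211.50 → a = ∂h/∂x = -0.008468
Back-substitute: b = ∂h/∂y = +0.007027.
Head at (465, -150) = 203.7 + (-0.008468)·(180) + (+0.007027)·(-185) = 200.88 m.
That is lower than the 206.8 m at P-3, so the point is downgradient.

downgradient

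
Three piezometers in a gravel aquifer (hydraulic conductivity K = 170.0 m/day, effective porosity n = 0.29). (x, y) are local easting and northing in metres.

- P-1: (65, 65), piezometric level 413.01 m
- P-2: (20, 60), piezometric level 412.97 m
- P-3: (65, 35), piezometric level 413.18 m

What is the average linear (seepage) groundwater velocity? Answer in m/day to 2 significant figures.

Differences from P-1: to P-2 (Δx, Δy, Δh) = (-45, -5, -0.04); to P-3 = (0, -30, +0.17).
Determinant of the coordinate differences = (-45)·(-30) − 0·(-5) = 1350.
∂h/∂x = [(-0.04)·(-30) − (+0.17)·(-5)] / 1350 = +0.001519
∂h/∂y = [(-45)·(+0.17) − 0·(-0.04)] / 1350 = -0.005667
|∇h| = √(0.001519² + -0.005667²) = 0.005867
Seepage velocity v = K·i/n = 170.0 × 0.005867 / 0.29 = 3.439 m/day.

3.4 m/day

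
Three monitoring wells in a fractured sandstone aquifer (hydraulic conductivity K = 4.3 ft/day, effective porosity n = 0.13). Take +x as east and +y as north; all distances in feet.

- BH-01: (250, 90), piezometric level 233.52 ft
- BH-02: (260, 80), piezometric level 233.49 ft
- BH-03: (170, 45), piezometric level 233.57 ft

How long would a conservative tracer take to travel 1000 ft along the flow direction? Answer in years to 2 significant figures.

Taking BH-01 as reference: BH-02−BH-01 = (10, -10, -0.03); BH-03−BH-01 = (-80, -45, +0.05).
Determinant of the coordinate differences = 10·(-45) − (-80)·(-10) = -1250.
∂h/∂x = [(-0.03)·(-45) − (+0.05)·(-10)] / -1250 = -0.001480
∂h/∂y = [10·(+0.05) − (-80)·(-0.03)] / -1250 = +0.001520
|∇h| = √(-0.001480² + 0.001520²) = 0.002122
Seepage velocity v = K·i/n = 4.3 × 0.002122 / 0.13 = 0.07019 ft/day.
t = 1000 / 0.07019 = 1.425e+04 days = 39 years.

39 years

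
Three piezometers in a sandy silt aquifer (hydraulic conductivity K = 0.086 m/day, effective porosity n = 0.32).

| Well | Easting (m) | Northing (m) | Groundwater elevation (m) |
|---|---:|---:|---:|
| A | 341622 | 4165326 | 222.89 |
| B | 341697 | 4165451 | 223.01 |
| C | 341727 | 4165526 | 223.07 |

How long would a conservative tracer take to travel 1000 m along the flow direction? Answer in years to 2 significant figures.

Taking A as reference: B−A = (75, 125, +0.12); C−A = (105, 200, +0.18).
Solve a·Δx + b·Δy = Δh: det = 75·200 − 105·125 = 1875.
∂h/∂x = [(+0.12)·200 − (+0.18)·125] / 1875 = +0.0008000
∂h/∂y = [75·(+0.18) − 105·(+0.12)] / 1875 = +0.0004800
|∇h| = √(0.0008000² + 0.0004800²) = 0.000933
Seepage velocity v = K·i/n = 0.086 × 0.000933 / 0.32 = 0.0002507 m/day.
t = 1000 / 0.0002507 = 3.989e+06 days = 1.09e+04 years.

11000 years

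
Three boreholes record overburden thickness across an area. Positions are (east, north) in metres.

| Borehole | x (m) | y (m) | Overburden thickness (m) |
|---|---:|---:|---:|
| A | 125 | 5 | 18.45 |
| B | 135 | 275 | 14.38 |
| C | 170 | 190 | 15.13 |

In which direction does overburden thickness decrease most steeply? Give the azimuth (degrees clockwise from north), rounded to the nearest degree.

044°

Differences from A: to B (Δx, Δy, Δh) = (10, 270, -4.07); to C = (45, 185, -3.32).
Determinant of the coordinate differences = 10·185 − 45·270 = -10300.
∂d/∂x = [(-4.07)·185 − (-3.32)·270] / -10300 = -0.01393
∂d/∂y = [10·(-3.32) − 45·(-4.07)] / -10300 = -0.01456
Steepest decrease is along −∇f: components (+0.01393 E, +0.01456 N).
Azimuth = atan2(+0.01393, +0.01456) = 43.7° ≈ 044°.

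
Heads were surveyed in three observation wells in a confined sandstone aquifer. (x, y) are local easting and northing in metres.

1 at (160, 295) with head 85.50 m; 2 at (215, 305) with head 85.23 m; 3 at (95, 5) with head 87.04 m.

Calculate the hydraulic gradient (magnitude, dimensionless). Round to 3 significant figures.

Taking 1 as reference: 2−1 = (55, 10, -0.27); 3−1 = (-65, -290, +1.54).
Solve a·Δx + b·Δy = Δh: det = 55·(-290) − (-65)·10 = -15300.
∂h/∂x = [(-0.27)·(-290) − (+1.54)·10] / -15300 = -0.004111
∂h/∂y = [55·(+1.54) − (-65)·(-0.27)] / -15300 = -0.004389
|∇h| = √(-0.004111² + -0.004389²) = 0.006014

0.00601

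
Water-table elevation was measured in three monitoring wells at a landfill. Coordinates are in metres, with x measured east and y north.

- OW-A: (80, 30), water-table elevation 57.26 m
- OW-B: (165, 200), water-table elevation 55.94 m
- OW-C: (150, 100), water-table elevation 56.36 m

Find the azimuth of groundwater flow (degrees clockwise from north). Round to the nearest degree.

Three-point gradient (reference OW-A): Δ to OW-B = (85, 170, -1.32), Δ to OW-C = (70, 70, -0.90).
∂h/∂x = -0.01018, ∂h/∂y = -0.002672 (det = -5950).
Flow direction (−∇h) has components (+0.01018 E, +0.002672 N).
Azimuth = atan2(E, N) = atan2(+0.01018, +0.002672) = 75.3° ≈ 075°.

075°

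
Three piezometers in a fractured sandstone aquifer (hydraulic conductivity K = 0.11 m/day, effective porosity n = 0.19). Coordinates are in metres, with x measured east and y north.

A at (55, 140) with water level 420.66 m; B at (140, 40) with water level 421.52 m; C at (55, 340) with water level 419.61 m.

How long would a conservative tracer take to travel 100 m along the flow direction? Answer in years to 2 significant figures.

Taking A as reference: B−A = (85, -100, +0.86); C−A = (0, 200, -1.05).
Determinant of the coordinate differences = 85·200 − 0·(-100) = 17000.
∂h/∂x = [(+0.86)·200 − (-1.05)·(-100)] / 17000 = +0.003941
∂h/∂y = [85·(-1.05) − 0·(+0.86)] / 17000 = -0.005250
|∇h| = √(0.003941² + -0.005250²) = 0.006565
Seepage velocity v = K·i/n = 0.11 × 0.006565 / 0.19 = 0.003801 m/day.
t = 100 / 0.003801 = 2.631e+04 days = 72 years.

72 years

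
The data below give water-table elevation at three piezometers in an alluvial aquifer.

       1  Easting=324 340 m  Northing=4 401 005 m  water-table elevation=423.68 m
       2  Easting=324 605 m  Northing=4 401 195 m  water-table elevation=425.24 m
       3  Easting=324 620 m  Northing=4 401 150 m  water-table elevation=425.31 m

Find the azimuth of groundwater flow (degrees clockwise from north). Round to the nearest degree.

With h = a·x + b·y + c and 1 as origin, the differences give:
  265·a + 190·b = +1.56
  280·a + 145·b = +1.63
Eliminate b (×145 and ×190, subtract): -14775·a = -83.500 → a = ∂h/∂x = +0.005651
Back-substitute: b = ∂h/∂y = +0.0003283.
Flow direction (−∇h) has components (-0.005651 E, -0.0003283 N).
Azimuth = atan2(E, N) = atan2(-0.005651, -0.0003283) = 266.7° ≈ 267°.

267°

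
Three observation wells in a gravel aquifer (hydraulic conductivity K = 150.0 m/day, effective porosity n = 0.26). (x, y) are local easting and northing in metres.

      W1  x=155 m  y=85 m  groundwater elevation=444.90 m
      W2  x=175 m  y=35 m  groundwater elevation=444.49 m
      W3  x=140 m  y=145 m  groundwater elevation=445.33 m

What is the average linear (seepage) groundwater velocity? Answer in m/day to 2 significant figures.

Three-point gradient (reference W1): Δ to W2 = (20, -50, -0.41), Δ to W3 = (-15, 60, +0.43).
∂h/∂x = -0.006889, ∂h/∂y = +0.005444 (det = 450).
|∇h| = √(-0.006889² + 0.005444²) = 0.00878
Seepage velocity v = K·i/n = 150.0 × 0.00878 / 0.26 = 5.065 m/day.

5.1 m/day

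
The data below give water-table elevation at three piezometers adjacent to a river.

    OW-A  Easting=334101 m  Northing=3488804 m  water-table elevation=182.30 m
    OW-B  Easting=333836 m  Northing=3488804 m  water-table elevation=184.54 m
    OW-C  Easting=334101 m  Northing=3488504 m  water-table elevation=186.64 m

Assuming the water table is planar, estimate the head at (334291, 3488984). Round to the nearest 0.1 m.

178.1 m

∂h/∂x = (184.54 − 182.30) / (333836 − 334101) = -0.008453
∂h/∂y = (186.64 − 182.30) / (3488504 − 3488804) = -0.01447
h(334291, 3488984) = 182.30 + (-0.008453)·(190) + (-0.01447)·(180) = 182.30 -1.606 -2.604 = 178.090 m.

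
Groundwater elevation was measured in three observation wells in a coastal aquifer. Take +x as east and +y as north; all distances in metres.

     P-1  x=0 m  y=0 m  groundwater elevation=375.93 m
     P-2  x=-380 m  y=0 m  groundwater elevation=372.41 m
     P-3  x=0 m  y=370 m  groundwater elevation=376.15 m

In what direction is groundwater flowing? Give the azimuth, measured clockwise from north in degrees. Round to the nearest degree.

266°

∂h/∂x = (372.41 − 375.93) / (-380 − 0) = +0.009263
∂h/∂y = (376.15 − 375.93) / (370 − 0) = +0.0005946
Flow direction (−∇h) has components (-0.009263 E, -0.0005946 N).
Azimuth = atan2(E, N) = atan2(-0.009263, -0.0005946) = 266.3° ≈ 266°.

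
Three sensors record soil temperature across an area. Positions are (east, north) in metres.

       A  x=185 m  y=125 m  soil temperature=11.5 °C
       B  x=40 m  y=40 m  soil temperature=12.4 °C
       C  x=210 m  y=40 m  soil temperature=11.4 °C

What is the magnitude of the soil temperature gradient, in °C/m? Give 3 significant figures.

With T = a·x + b·y + c and A as origin, the differences give:
  (-145)·a + (-85)·b = +0.9
  25·a + (-85)·b = -0.1
Eliminate b (×(-85) and ×(-85), subtract): 14450·a = -85.00 → a = ∂T/∂x = -0.005882
Back-substitute: b = ∂T/∂y = -0.0005536.
|∇f| = √(-0.005882² + -0.0005536²) = 0.005908 °C/m

0.00591 °C/m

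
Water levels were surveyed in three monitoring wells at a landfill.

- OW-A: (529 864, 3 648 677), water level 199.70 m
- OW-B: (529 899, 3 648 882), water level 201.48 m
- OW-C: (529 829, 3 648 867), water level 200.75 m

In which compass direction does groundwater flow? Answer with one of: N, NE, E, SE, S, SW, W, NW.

SW

With h = a·x + b·y + c and OW-A as origin, the differences give:
  35·a + 205·b = +1.78
  (-35)·a + 190·b = +1.05
Eliminate b (×190 and ×205, subtract): 13825·a = 122.950 → a = ∂h/∂x = +0.008893
Back-substitute: b = ∂h/∂y = +0.007165.
Flow = −∇h = (-0.008893 east, -0.007165 north), which points southwest.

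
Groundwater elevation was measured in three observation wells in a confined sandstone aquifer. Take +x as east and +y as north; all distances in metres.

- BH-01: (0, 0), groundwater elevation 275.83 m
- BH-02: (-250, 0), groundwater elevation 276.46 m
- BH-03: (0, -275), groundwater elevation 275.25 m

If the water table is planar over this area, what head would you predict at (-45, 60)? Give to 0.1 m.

276.1 m

∂h/∂x = (276.46 − 275.83) / (-250 − 0) = -0.002520
∂h/∂y = (275.25 − 275.83) / (-275 − 0) = +0.002109
h(-45, 60) = 275.83 + (-0.002520)·(-45) + (+0.002109)·(60) = 275.83 +0.113 +0.127 = 276.070 m.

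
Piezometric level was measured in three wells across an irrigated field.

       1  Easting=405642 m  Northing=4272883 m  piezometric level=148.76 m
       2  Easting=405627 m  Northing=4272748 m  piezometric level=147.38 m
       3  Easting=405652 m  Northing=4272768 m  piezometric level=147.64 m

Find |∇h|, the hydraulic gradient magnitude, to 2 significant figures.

Taking 1 as reference: 2−1 = (-15, -135, -1.38); 3−1 = (10, -115, -1.12).
Solve a·Δx + b·Δy = Δh: det = (-15)·(-115) − 10·(-135) = 3075.
∂h/∂x = [(-1.38)·(-115) − (-1.12)·(-135)] / 3075 = +0.002439
∂h/∂y = [(-15)·(-1.12) − 10·(-1.38)] / 3075 = +0.009951
|∇h| = √(0.002439² + 0.009951²) = 0.01025

0.010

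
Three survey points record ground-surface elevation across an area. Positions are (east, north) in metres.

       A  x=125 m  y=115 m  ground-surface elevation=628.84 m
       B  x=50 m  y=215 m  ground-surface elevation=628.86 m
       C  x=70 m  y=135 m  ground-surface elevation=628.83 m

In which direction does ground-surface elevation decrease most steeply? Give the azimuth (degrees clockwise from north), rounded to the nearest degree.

217°

With z = a·x + b·y + c and A as origin, the differences give:
  (-75)·a + 100·b = +0.02
  (-55)·a + 20·b = -0.01
Eliminate b (×20 and ×100, subtract): 4000·a = 1.400 → a = ∂z/∂x = +0.0003500
Back-substitute: b = ∂z/∂y = +0.0004625.
Steepest decrease is along −∇f: components (-0.0003500 E, -0.0004625 N).
Azimuth = atan2(-0.0003500, -0.0004625) = 217.1° ≈ 217°.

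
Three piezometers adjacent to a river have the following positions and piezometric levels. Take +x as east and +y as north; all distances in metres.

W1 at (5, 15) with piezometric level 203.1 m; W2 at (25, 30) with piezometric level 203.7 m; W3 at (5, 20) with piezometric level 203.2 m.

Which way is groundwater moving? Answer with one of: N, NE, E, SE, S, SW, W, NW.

SW

Differences from W1: to W2 (Δx, Δy, Δh) = (20, 15, +0.6); to W3 = (0, 5, +0.1).
Determinant of the coordinate differences = 20·5 − 0·15 = 100.
∂h/∂x = [(+0.6)·5 − (+0.1)·15] / 100 = +0.01500
∂h/∂y = [20·(+0.1) − 0·(+0.6)] / 100 = +0.02000
Flow = −∇h = (-0.01500 east, -0.02000 north), which points southwest.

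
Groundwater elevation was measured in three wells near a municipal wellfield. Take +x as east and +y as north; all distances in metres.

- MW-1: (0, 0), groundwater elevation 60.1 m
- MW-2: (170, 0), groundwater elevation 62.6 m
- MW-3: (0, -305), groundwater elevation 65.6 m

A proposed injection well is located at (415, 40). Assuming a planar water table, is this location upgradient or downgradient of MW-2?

upgradient

∂h/∂x = (62.6 − 60.1) / (170 − 0) = +0.01471
∂h/∂y = (65.6 − 60.1) / (-305 − 0) = -0.01803
Head at (415, 40) = 60.1 + (+0.01471)·(415) + (-0.01803)·(40) = 65.48 m.
That is higher than the 62.6 m at MW-2, so the point is upgradient.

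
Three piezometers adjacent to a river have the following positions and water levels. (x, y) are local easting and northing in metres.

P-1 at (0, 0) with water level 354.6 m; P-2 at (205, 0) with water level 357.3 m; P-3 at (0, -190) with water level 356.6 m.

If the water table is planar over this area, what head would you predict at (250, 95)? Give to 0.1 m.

356.9 m

∂h/∂x = (357.3 − 354.6) / (205 − 0) = +0.01317
∂h/∂y = (356.6 − 354.6) / (-190 − 0) = -0.01053
h(250, 95) = 354.6 + (+0.01317)·(250) + (-0.01053)·(95) = 354.6 +3.293 -1.000 = 356.893 m.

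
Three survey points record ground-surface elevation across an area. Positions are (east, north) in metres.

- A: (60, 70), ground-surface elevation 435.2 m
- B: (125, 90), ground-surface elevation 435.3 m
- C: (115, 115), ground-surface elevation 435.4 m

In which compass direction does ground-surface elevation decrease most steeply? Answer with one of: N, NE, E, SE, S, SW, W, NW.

S

Differences from A: to B (Δx, Δy, Δh) = (65, 20, +0.1); to C = (55, 45, +0.2).
Determinant of the coordinate differences = 65·45 − 55·20 = 1825.
∂z/∂x = [(+0.1)·45 − (+0.2)·20] / 1825 = +0.0002740
∂z/∂y = [65·(+0.2) − 55·(+0.1)] / 1825 = +0.004110
Steepest decrease is along −∇f = (-0.0002740 E, -0.004110 N) → south.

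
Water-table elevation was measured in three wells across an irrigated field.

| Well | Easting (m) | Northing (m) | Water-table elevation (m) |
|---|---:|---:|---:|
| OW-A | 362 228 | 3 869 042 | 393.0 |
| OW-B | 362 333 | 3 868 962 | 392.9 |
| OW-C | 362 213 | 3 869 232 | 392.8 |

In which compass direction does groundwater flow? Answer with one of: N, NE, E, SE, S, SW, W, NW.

Taking OW-A as reference: OW-B−OW-A = (105, -80, -0.1); OW-C−OW-A = (-15, 190, -0.2).
Determinant of the coordinate differences = 105·190 − (-15)·(-80) = 18750.
∂h/∂x = [(-0.1)·190 − (-0.2)·(-80)] / 18750 = -0.001867
∂h/∂y = [105·(-0.2) − (-15)·(-0.1)] / 18750 = -0.001200
Flow = −∇h = (+0.001867 east, +0.001200 north), which points northeast.

NE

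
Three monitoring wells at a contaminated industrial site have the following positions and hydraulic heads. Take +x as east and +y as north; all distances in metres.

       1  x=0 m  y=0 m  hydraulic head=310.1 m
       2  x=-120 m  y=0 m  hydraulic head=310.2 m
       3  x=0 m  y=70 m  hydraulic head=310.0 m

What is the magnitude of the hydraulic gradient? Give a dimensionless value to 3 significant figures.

∂h/∂x = (310.2 − 310.1) / (-120 − 0) = -0.0008333
∂h/∂y = (310.0 − 310.1) / (70 − 0) = -0.001429
|∇h| = √(-0.0008333² + -0.001429²) = 0.001654

0.00165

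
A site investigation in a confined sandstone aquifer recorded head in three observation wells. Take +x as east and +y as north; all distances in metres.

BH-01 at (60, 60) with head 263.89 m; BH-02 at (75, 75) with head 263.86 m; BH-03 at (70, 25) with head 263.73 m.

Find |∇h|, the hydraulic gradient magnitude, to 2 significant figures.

0.0060

Differences from BH-01: to BH-02 (Δx, Δy, Δh) = (15, 15, -0.03); to BH-03 = (10, -35, -0.16).
Solve a·Δx + b·Δy = Δh: det = 15·(-35) − 10·15 = -675.
∂h/∂x = [(-0.03)·(-35) − (-0.16)·15] / -675 = -0.005111
∂h/∂y = [15·(-0.16) − 10·(-0.03)] / -675 = +0.003111
|∇h| = √(-0.005111² + 0.003111²) = 0.005983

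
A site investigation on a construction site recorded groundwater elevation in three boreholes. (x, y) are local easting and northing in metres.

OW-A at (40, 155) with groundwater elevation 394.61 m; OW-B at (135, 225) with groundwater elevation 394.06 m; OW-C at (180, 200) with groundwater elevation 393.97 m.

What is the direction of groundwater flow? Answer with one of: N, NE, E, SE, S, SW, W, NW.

NE

Differences from OW-A: to OW-B (Δx, Δy, Δh) = (95, 70, -0.55); to OW-C = (140, 45, -0.64).
Determinant of the coordinate differences = 95·45 − 140·70 = -5525.
∂h/∂x = [(-0.55)·45 − (-0.64)·70] / -5525 = -0.003629
∂h/∂y = [95·(-0.64) − 140·(-0.55)] / -5525 = -0.002932
Flow = −∇h = (+0.003629 east, +0.002932 north), which points northeast.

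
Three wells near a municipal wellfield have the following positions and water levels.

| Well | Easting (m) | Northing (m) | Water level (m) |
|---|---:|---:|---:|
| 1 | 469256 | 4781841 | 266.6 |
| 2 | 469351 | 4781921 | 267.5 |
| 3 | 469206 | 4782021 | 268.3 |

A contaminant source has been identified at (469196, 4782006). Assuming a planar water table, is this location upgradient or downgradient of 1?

upgradient

Differences from 1: to 2 (Δx, Δy, Δh) = (95, 80, +0.9); to 3 = (-50, 180, +1.7).
Solve a·Δx + b·Δy = Δh: det = 95·180 − (-50)·80 = 21100.
∂h/∂x = [(+0.9)·180 − (+1.7)·80] / 21100 = +0.001232
∂h/∂y = [95·(+1.7) − (-50)·(+0.9)] / 21100 = +0.009787
Head at (469196, 4782006) = 266.6 + (+0.001232)·(-60) + (+0.009787)·(165) = 268.14 m.
That is higher than the 266.6 m at 1, so the point is upgradient.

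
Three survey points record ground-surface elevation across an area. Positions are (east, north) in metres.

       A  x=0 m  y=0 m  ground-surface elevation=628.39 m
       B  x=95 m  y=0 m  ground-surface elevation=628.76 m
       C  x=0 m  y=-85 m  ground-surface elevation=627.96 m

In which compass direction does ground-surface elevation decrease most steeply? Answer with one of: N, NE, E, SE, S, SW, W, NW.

SW

∂z/∂x = (628.76 − 628.39) / (95 − 0) = +0.003895
∂z/∂y = (627.96 − 628.39) / (-85 − 0) = +0.005059
Steepest decrease is along −∇f = (-0.003895 E, -0.005059 N) → southwest.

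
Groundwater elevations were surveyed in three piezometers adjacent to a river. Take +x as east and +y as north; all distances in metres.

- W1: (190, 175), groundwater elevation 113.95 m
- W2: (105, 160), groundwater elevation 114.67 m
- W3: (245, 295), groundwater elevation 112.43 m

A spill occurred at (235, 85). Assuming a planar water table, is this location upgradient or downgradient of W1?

upgradient

Taking W1 as reference: W2−W1 = (-85, -15, +0.72); W3−W1 = (55, 120, -1.52).
Solve a·Δx + b·Δy = Δh: det = (-85)·120 − 55·(-15) = -9375.
∂h/∂x = [(+0.72)·120 − (-1.52)·(-15)] / -9375 = -0.006784
∂h/∂y = [(-85)·(-1.52) − 55·(+0.72)] / -9375 = -0.009557
Head at (235, 85) = 113.95 + (-0.006784)·(45) + (-0.009557)·(-90) = 114.50 m.
That is higher than the 113.95 m at W1, so the point is upgradient.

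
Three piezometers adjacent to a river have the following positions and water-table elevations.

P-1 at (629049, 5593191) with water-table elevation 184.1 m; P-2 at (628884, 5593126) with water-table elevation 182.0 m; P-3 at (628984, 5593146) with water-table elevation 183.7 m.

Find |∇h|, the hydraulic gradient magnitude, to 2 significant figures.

0.031

With h = a·x + b·y + c and P-1 as origin, the differences give:
  (-165)·a + (-65)·b = -2.1
  (-65)·a + (-45)·b = -0.4
Eliminate b (×(-45) and ×(-65), subtract): 3200·a = 68.50 → a = ∂h/∂x = +0.02141
Back-substitute: b = ∂h/∂y = -0.02203.
|∇h| = √(0.02141² + -0.02203²) = 0.03072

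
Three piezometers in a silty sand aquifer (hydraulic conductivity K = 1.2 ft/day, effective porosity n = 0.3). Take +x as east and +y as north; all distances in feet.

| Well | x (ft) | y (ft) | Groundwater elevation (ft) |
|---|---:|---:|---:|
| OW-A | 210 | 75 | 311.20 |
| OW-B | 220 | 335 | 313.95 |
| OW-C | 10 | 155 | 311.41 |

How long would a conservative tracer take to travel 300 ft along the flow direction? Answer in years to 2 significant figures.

19 years

Three-point gradient (reference OW-A): Δ to OW-B = (10, 260, +2.75), Δ to OW-C = (-200, 80, +0.21).
∂h/∂x = +0.003133, ∂h/∂y = +0.01046 (det = 52800).
|∇h| = √(0.003133² + 0.01046²) = 0.01092
Seepage velocity v = K·i/n = 1.2 × 0.01092 / 0.3 = 0.04368 ft/day.
t = 300 / 0.04368 = 6868 days = 18.8 years.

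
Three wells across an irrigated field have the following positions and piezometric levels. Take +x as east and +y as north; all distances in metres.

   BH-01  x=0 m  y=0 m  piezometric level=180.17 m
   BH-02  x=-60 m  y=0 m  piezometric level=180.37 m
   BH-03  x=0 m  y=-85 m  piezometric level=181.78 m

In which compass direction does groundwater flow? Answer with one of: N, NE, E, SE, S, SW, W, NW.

∂h/∂x = (180.37 − 180.17) / (-60 − 0) = -0.003333
∂h/∂y = (181.78 − 180.17) / (-85 − 0) = -0.01894
Flow = −∇h = (+0.003333 east, +0.01894 north), which points north.

N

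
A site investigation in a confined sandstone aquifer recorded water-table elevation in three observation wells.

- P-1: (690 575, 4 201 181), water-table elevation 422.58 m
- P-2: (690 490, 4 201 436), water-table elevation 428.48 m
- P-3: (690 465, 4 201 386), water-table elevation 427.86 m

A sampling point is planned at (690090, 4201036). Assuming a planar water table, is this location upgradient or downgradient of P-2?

downgradient

Taking P-1 as reference: P-2−P-1 = (-85, 255, +5.90); P-3−P-1 = (-110, 205, +5.28).
Solve a·Δx + b·Δy = Δh: det = (-85)·205 − (-110)·255 = 10625.
∂h/∂x = [(+5.90)·205 − (+5.28)·255] / 10625 = -0.01288
∂h/∂y = [(-85)·(+5.28) − (-110)·(+5.90)] / 10625 = +0.01884
Head at (690090, 4201036) = 422.58 + (-0.01288)·(-485) + (+0.01884)·(-145) = 426.10 m.
That is lower than the 428.48 m at P-2, so the point is downgradient.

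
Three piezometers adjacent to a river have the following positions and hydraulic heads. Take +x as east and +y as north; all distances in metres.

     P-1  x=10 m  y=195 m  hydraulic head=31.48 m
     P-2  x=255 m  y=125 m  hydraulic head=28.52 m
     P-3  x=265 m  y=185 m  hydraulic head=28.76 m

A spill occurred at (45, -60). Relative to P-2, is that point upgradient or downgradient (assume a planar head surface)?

With h = a·x + b·y + c and P-1 as origin, the differences give:
  245·a + (-70)·b = -2.96
  255·a + (-10)·b = -2.72
Eliminate b (×(-10) and ×(-70), subtract): 15400·a = -160.800 → a = ∂h/∂x = -0.01044
Back-substitute: b = ∂h/∂y = +0.005740.
Head at (45, -60) = 31.48 + (-0.01044)·(35) + (+0.005740)·(-255) = 29.65 m.
That is higher than the 28.52 m at P-2, so the point is upgradient.

upgradient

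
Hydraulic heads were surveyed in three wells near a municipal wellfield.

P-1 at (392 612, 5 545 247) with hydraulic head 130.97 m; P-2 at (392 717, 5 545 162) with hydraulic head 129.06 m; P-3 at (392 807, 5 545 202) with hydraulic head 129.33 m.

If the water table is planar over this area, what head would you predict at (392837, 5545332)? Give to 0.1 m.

131.4 m

With h = a·x + b·y + c and P-1 as origin, the differences give:
  105·a + (-85)·b = -1.91
  195·a + (-45)·b = -1.64
Eliminate b (×(-45) and ×(-85), subtract): 11850·a = -53.450 → a = ∂h/∂x = -0.004511
Back-substitute: b = ∂h/∂y = +0.01690.
h(392837, 5545332) = 130.97 + (-0.004511)·(225) + (+0.01690)·(85) = 130.97 -1.015 +1.436 = 131.392 m.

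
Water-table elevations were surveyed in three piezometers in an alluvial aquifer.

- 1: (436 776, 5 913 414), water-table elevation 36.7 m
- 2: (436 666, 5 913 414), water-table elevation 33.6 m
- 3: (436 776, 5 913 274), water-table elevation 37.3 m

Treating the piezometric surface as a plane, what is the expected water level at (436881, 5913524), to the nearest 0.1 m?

∂h/∂x = (33.6 − 36.7) / (436666 − 436776) = +0.02818
∂h/∂y = (37.3 − 36.7) / (5913274 − 5913414) = -0.004286
h(436881, 5913524) = 36.7 + (+0.02818)·(105) + (-0.004286)·(110) = 36.7 +2.959 -0.471 = 39.188 m.

39.2 m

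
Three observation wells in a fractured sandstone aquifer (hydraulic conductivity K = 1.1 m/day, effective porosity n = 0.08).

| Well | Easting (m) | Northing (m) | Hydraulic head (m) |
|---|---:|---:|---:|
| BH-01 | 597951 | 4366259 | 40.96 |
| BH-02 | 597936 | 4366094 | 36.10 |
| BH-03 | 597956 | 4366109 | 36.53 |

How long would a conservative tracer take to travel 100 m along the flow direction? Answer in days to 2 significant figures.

Three-point gradient (reference BH-01): Δ to BH-02 = (-15, -165, -4.86), Δ to BH-03 = (5, -150, -4.43).
∂h/∂x = -0.0006341, ∂h/∂y = +0.02951 (det = 3075).
|∇h| = √(-0.0006341² + 0.02951²) = 0.02952
Seepage velocity v = K·i/n = 1.1 × 0.02952 / 0.08 = 0.4059 m/day.
t = 100 / 0.4059 = 246.4 days.

250 days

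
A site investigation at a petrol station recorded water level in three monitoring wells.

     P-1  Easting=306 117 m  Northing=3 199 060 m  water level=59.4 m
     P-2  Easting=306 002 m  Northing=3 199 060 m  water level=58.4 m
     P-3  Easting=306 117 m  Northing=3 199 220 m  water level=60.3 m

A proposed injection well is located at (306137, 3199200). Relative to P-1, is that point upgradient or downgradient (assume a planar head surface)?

∂h/∂x = (58.4 − 59.4) / (306002 − 306117) = +0.008696
∂h/∂y = (60.3 − 59.4) / (3199220 − 3199060) = +0.005625
Head at (306137, 3199200) = 59.4 + (+0.008696)·(20) + (+0.005625)·(140) = 60.36 m.
That is higher than the 59.4 m at P-1, so the point is upgradient.

upgradient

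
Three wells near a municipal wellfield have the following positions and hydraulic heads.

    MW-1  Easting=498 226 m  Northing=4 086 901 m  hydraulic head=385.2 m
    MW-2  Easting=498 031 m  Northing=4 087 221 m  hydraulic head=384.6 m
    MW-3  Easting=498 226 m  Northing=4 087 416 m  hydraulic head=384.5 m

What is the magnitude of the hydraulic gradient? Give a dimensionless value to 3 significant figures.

0.00160

Three-point gradient (reference MW-1): Δ to MW-2 = (-195, 320, -0.6), Δ to MW-3 = (0, 515, -0.7).
∂h/∂x = +0.0008464, ∂h/∂y = -0.001359 (det = -100425).
|∇h| = √(0.0008464² + -0.001359²) = 0.001601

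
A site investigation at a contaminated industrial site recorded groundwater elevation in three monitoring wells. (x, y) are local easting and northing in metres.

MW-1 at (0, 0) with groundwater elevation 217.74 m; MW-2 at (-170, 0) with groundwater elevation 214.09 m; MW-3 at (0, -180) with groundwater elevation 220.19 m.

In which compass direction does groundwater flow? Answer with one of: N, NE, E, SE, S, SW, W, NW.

∂h/∂x = (214.09 − 217.74) / (-170 − 0) = +0.02147
∂h/∂y = (220.19 − 217.74) / (-180 − 0) = -0.01361
Flow = −∇h = (-0.02147 east, +0.01361 north), which points northwest.

NW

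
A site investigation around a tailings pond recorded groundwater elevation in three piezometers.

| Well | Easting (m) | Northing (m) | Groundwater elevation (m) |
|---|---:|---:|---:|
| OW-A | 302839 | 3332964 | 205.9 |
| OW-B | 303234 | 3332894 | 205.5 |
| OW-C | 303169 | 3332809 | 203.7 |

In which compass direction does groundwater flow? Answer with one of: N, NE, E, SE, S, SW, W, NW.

S

With h = a·x + b·y + c and OW-A as origin, the differences give:
  395·a + (-70)·b = -0.4
  330·a + (-155)·b = -2.2
Eliminate b (×(-155) and ×(-70), subtract): -38125·a = -92.00 → a = ∂h/∂x = +0.002413
Back-substitute: b = ∂h/∂y = +0.01933.
Flow = −∇h = (-0.002413 east, -0.01933 north), which points south.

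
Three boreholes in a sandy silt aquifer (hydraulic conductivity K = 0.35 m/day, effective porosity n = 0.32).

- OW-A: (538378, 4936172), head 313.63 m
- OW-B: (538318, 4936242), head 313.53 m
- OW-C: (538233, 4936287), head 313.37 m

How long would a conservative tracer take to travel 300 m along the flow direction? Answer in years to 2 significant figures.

Three-point gradient (reference OW-A): Δ to OW-B = (-60, 70, -0.10), Δ to OW-C = (-145, 115, -0.26).
∂h/∂x = +0.002062, ∂h/∂y = +0.0003385 (det = 3250).
|∇h| = √(0.002062² + 0.0003385²) = 0.00209
Seepage velocity v = K·i/n = 0.35 × 0.00209 / 0.32 = 0.002286 m/day.
t = 300 / 0.002286 = 1.312e+05 days = 359 years.

360 years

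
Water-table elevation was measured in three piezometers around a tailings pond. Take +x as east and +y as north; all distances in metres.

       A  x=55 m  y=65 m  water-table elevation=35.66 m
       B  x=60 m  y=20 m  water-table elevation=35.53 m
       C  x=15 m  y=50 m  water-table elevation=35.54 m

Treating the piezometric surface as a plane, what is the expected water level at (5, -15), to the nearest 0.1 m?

With h = a·x + b·y + c and A as origin, the differences give:
  5·a + (-45)·b = -0.13
  (-40)·a + (-15)·b = -0.12
Eliminate b (×(-15) and ×(-45), subtract): -1875·a = -3.450 → a = ∂h/∂x = +0.001840
Back-substitute: b = ∂h/∂y = +0.003093.
h(5, -15) = 35.66 + (+0.001840)·(-50) + (+0.003093)·(-80) = 35.66 -0.092 -0.247 = 35.321 m.

35.3 m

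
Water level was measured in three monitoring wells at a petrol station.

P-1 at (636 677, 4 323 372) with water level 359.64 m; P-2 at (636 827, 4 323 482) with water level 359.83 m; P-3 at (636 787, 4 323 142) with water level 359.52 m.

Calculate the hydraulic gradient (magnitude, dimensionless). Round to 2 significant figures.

0.0011

With h = a·x + b·y + c and P-1 as origin, the differences give:
  150·a + 110·b = +0.19
  110·a + (-230)·b = -0.12
Eliminate b (×(-230) and ×110, subtract): -46600·a = -30.500 → a = ∂h/∂x = +0.0006545
Back-substitute: b = ∂h/∂y = +0.0008348.
|∇h| = √(0.0006545² + 0.0008348²) = 0.001061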